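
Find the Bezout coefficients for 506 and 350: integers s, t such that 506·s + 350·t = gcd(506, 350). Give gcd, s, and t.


Euclidean algorithm on (506, 350) — divide until remainder is 0:
  506 = 1 · 350 + 156
  350 = 2 · 156 + 38
  156 = 4 · 38 + 4
  38 = 9 · 4 + 2
  4 = 2 · 2 + 0
gcd(506, 350) = 2.
Track Bezout coefficients alongside the remainders: start with r₀ = 506 = a·1 + b·0 (s = 1, t = 0) and r₁ = 350 = a·0 + b·1 (s = 0, t = 1); each new remainder r_{k+1} = r_{k-1} − q_k·r_k inherits s_{k+1} = s_{k-1} − q_k·s_k, t_{k+1} = t_{k-1} − q_k·t_k, so r_k = a·s_k + b·t_k at every step:
  q = 1: r = 156, s = 1 − 1·0 = 1, t = 0 − 1·1 = -1  (check: 506·1 + 350·(-1) = 156)
  q = 2: r = 38, s = 0 − 2·1 = -2, t = 1 − 2·(-1) = 3  (check: 506·(-2) + 350·3 = 38)
  q = 4: r = 4, s = 1 − 4·(-2) = 9, t = -1 − 4·3 = -13  (check: 506·9 + 350·(-13) = 4)
  q = 9: r = 2, s = -2 − 9·9 = -83, t = 3 − 9·(-13) = 120  (check: 506·(-83) + 350·120 = 2)
The row with r = 2 (the gcd) gives the Bezout coefficients s = -83, t = 120.
Result: 506 · (-83) + 350 · (120) = 2.

gcd(506, 350) = 2; s = -83, t = 120 (check: 506·(-83) + 350·120 = 2).


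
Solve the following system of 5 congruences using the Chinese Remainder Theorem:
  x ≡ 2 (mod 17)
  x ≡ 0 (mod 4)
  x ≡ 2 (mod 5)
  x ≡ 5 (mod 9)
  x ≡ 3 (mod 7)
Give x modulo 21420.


Product of moduli M = 17 · 4 · 5 · 9 · 7 = 21420.
Merge one congruence at a time:
  Start: x ≡ 2 (mod 17).
  Combine with x ≡ 0 (mod 4); new modulus lcm = 68.
    Write x = 2 + 17·t and substitute into x ≡ 0 (mod 4): 17·t ≡ 0 − 2 = -2 (mod 4).
    Reduce coefficients mod 4: 1·t ≡ 2 (mod 4).
    So t ≡ 2 (mod 4).
    Then x = 2 + 17·2 = 36, valid modulo lcm(17, 4) = 68: x ≡ 36 (mod 68).
  Combine with x ≡ 2 (mod 5); new modulus lcm = 340.
    Write x = 36 + 68·t and substitute into x ≡ 2 (mod 5): 68·t ≡ 2 − 36 = -34 (mod 5).
    Reduce coefficients mod 5: 3·t ≡ 1 (mod 5).
    The inverse of 3 mod 5 is 2 (since 3·2 = 6 = 1·5 + 1), so t ≡ 2·1 = 2 ≡ 2 (mod 5).
    Then x = 36 + 68·2 = 172, valid modulo lcm(68, 5) = 340: x ≡ 172 (mod 340).
  Combine with x ≡ 5 (mod 9); new modulus lcm = 3060.
    Write x = 172 + 340·t and substitute into x ≡ 5 (mod 9): 340·t ≡ 5 − 172 = -167 (mod 9).
    Reduce coefficients mod 9: 7·t ≡ 4 (mod 9).
    The inverse of 7 mod 9 is 4 (since 7·4 = 28 = 3·9 + 1), so t ≡ 4·4 = 16 ≡ 7 (mod 9).
    Then x = 172 + 340·7 = 2552, valid modulo lcm(340, 9) = 3060: x ≡ 2552 (mod 3060).
  Combine with x ≡ 3 (mod 7); new modulus lcm = 21420.
    Write x = 2552 + 3060·t and substitute into x ≡ 3 (mod 7): 3060·t ≡ 3 − 2552 = -2549 (mod 7).
    Reduce coefficients mod 7: 1·t ≡ 6 (mod 7).
    So t ≡ 6 (mod 7).
    Then x = 2552 + 3060·6 = 20912, valid modulo lcm(3060, 7) = 21420: x ≡ 20912 (mod 21420).
Verify against each original: 20912 mod 17 = 2, 20912 mod 4 = 0, 20912 mod 5 = 2, 20912 mod 9 = 5, 20912 mod 7 = 3.

x ≡ 20912 (mod 21420).


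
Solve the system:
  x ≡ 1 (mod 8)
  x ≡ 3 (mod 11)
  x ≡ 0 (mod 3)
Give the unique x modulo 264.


Moduli 8, 11, 3 are pairwise coprime; by CRT there is a unique solution modulo M = 8 · 11 · 3 = 264.
Solve pairwise, accumulating the modulus:
  Start with x ≡ 1 (mod 8).
  Combine with x ≡ 3 (mod 11): since gcd(8, 11) = 1, we get a unique residue mod 88.
    Write x = 1 + 8·t and substitute into x ≡ 3 (mod 11): 8·t ≡ 3 − 1 = 2 (mod 11).
    The inverse of 8 mod 11 is 7 (since 8·7 = 56 = 5·11 + 1), so t ≡ 7·2 = 14 ≡ 3 (mod 11).
    Then x = 1 + 8·3 = 25, valid modulo lcm(8, 11) = 88: x ≡ 25 (mod 88).
  Combine with x ≡ 0 (mod 3): since gcd(88, 3) = 1, we get a unique residue mod 264.
    Write x = 25 + 88·t and substitute into x ≡ 0 (mod 3): 88·t ≡ 0 − 25 = -25 (mod 3).
    Reduce coefficients mod 3: 1·t ≡ 2 (mod 3).
    So t ≡ 2 (mod 3).
    Then x = 25 + 88·2 = 201, valid modulo lcm(88, 3) = 264: x ≡ 201 (mod 264).
Verify: 201 mod 8 = 1 ✓, 201 mod 11 = 3 ✓, 201 mod 3 = 0 ✓.

x ≡ 201 (mod 264).


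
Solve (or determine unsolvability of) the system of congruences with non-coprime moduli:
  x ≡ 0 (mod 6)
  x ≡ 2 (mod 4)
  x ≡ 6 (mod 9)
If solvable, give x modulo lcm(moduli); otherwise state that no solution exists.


Moduli 6, 4, 9 are not pairwise coprime, so CRT works modulo lcm(m_i) when all pairwise compatibility conditions hold.
Pairwise compatibility: gcd(m_i, m_j) must divide a_i - a_j for every pair.
Merge one congruence at a time:
  Start: x ≡ 0 (mod 6).
  Combine with x ≡ 2 (mod 4): gcd(6, 4) = 2; 2 - 0 = 2, which IS divisible by 2, so compatible.
    Write x = 0 + 6·t and substitute into x ≡ 2 (mod 4): 6·t ≡ 2 − 0 = 2 (mod 4).
    Divide the congruence (and modulus) by g = 2: 3·t ≡ 1 (mod 2).
    Reduce coefficients mod 2: 1·t ≡ 1 (mod 2).
    So t ≡ 1 (mod 2).
    Then x = 0 + 6·1 = 6, valid modulo lcm(6, 4) = 12: x ≡ 6 (mod 12).
  Combine with x ≡ 6 (mod 9): gcd(12, 9) = 3; 6 - 6 = 0, which IS divisible by 3, so compatible.
    Write x = 6 + 12·t and substitute into x ≡ 6 (mod 9): 12·t ≡ 6 − 6 = 0 (mod 9).
    Divide the congruence (and modulus) by g = 3: 4·t ≡ 0 (mod 3).
    Reduce coefficients mod 3: 1·t ≡ 0 (mod 3).
    So t ≡ 0 (mod 3).
    Then x = 6 + 12·0 = 6, valid modulo lcm(12, 9) = 36: x ≡ 6 (mod 36).
Verify: 6 mod 6 = 0, 6 mod 4 = 2, 6 mod 9 = 6.

x ≡ 6 (mod 36).


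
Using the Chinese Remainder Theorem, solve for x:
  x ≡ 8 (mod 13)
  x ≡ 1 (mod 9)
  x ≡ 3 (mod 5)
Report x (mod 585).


Moduli 13, 9, 5 are pairwise coprime; by CRT there is a unique solution modulo M = 13 · 9 · 5 = 585.
Solve pairwise, accumulating the modulus:
  Start with x ≡ 8 (mod 13).
  Combine with x ≡ 1 (mod 9): since gcd(13, 9) = 1, we get a unique residue mod 117.
    Write x = 8 + 13·t and substitute into x ≡ 1 (mod 9): 13·t ≡ 1 − 8 = -7 (mod 9).
    Reduce coefficients mod 9: 4·t ≡ 2 (mod 9).
    The inverse of 4 mod 9 is 7 (since 4·7 = 28 = 3·9 + 1), so t ≡ 7·2 = 14 ≡ 5 (mod 9).
    Then x = 8 + 13·5 = 73, valid modulo lcm(13, 9) = 117: x ≡ 73 (mod 117).
  Combine with x ≡ 3 (mod 5): since gcd(117, 5) = 1, we get a unique residue mod 585.
    Write x = 73 + 117·t and substitute into x ≡ 3 (mod 5): 117·t ≡ 3 − 73 = -70 (mod 5).
    Reduce coefficients mod 5: 2·t ≡ 0 (mod 5).
    The inverse of 2 mod 5 is 3 (since 2·3 = 6 = 1·5 + 1), so t ≡ 3·0 = 0 ≡ 0 (mod 5).
    Then x = 73 + 117·0 = 73, valid modulo lcm(117, 5) = 585: x ≡ 73 (mod 585).
Verify: 73 mod 13 = 8 ✓, 73 mod 9 = 1 ✓, 73 mod 5 = 3 ✓.

x ≡ 73 (mod 585).


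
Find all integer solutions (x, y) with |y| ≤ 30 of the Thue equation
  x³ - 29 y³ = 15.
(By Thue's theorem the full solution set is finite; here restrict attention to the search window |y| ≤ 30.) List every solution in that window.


The equation is x³ - 29y³ = 15. For fixed y, x³ = 29·y³ + 15, so a solution requires the RHS to be a perfect cube.
Strategy: iterate y from -30 to 30, compute RHS = 29·y³ + 15, and check whether it is a (positive or negative) perfect cube.
Check small values of y:
  y = 0: RHS = 15 is not a perfect cube.
  y = 1: RHS = 44 is not a perfect cube.
  y = -1: RHS = -14 is not a perfect cube.
  y = 2: RHS = 247 is not a perfect cube.
  y = -2: RHS = -217 is not a perfect cube.
  y = 3: RHS = 798 is not a perfect cube.
  y = -3: RHS = -768 is not a perfect cube.
Continuing the search up to |y| = 30 finds no solutions either.
No (x, y) in the scanned range satisfies the equation.

No integer solutions with |y| ≤ 30.


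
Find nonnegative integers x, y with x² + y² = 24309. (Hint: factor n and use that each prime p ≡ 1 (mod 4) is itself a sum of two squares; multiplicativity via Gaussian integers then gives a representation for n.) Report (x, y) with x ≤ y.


Step 1: Factor n = 24309 = 3^2 · 37 · 73.
Step 2: Check the mod-4 condition on each prime factor: 3 ≡ 3 (mod 4), exponent 2 (must be even); 37 ≡ 1 (mod 4), exponent 1; 73 ≡ 1 (mod 4), exponent 1.
All primes ≡ 3 (mod 4) appear to even exponent (or don't appear), so by the two-squares theorem n IS expressible as a sum of two squares.
Step 3: Build a representation. Group n = k² · m with k = 3 and m = 37 · 73 = 2701 (a product of primes ≡ 1 (mod 4)); a representation of m scales to one of n via (k·x)² + (k·y)² = k²(x² + y²). Each prime p ≡ 1 (mod 4) is itself a sum of two squares; find a² by testing p − a² for a perfect square:
  37: 37 − 1² = 36 = 6² ⇒ 37 = 1² + 6².
  73: 73 − 1² = 72, 73 − 2² = 69, 73 − 3² = 64 = 8² ⇒ 73 = 3² + 8².
  Combine using the Brahmagupta–Fibonacci identity (a² + b²)(c² + d²) = (ac − bd)² + (ad + bc)² = (ac + bd)² + (ad − bc)²:
  37 · 73 = 2701: from (1² + 6²)(3² + 8²), take (1·3 − 6·8, 1·8 + 6·3) = (3 − 48, 8 + 18) = (-45, 26); dropping signs (only squares matter) gives (45, 26); check 45² + 26² = 2025 + 676 = 2701 ✓.
  Scale by k = 3: (3·45, 3·26) = (135, 78).
Step 4: Order so x ≤ y and verify: 78² + 135² = 6084 + 18225 = 24309 = n. ✓

n = 24309 = 78² + 135² (one valid representation with x ≤ y).


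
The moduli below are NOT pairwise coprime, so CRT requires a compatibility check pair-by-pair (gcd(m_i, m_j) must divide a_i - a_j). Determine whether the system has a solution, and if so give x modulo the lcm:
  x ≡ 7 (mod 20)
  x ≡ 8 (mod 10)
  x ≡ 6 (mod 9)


Moduli 20, 10, 9 are not pairwise coprime, so CRT works modulo lcm(m_i) when all pairwise compatibility conditions hold.
Pairwise compatibility: gcd(m_i, m_j) must divide a_i - a_j for every pair.
Merge one congruence at a time:
  Start: x ≡ 7 (mod 20).
  Combine with x ≡ 8 (mod 10): gcd(20, 10) = 10, and 8 - 7 = 1 is NOT divisible by 10.
    ⇒ system is inconsistent (no integer solution).

No solution (the system is inconsistent).


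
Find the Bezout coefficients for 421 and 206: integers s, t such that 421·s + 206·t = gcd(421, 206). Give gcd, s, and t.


Euclidean algorithm on (421, 206) — divide until remainder is 0:
  421 = 2 · 206 + 9
  206 = 22 · 9 + 8
  9 = 1 · 8 + 1
  8 = 8 · 1 + 0
gcd(421, 206) = 1.
Track Bezout coefficients alongside the remainders: start with r₀ = 421 = a·1 + b·0 (s = 1, t = 0) and r₁ = 206 = a·0 + b·1 (s = 0, t = 1); each new remainder r_{k+1} = r_{k-1} − q_k·r_k inherits s_{k+1} = s_{k-1} − q_k·s_k, t_{k+1} = t_{k-1} − q_k·t_k, so r_k = a·s_k + b·t_k at every step:
  q = 2: r = 9, s = 1 − 2·0 = 1, t = 0 − 2·1 = -2  (check: 421·1 + 206·(-2) = 9)
  q = 22: r = 8, s = 0 − 22·1 = -22, t = 1 − 22·(-2) = 45  (check: 421·(-22) + 206·45 = 8)
  q = 1: r = 1, s = 1 − 1·(-22) = 23, t = -2 − 1·45 = -47  (check: 421·23 + 206·(-47) = 1)
The row with r = 1 (the gcd) gives the Bezout coefficients s = 23, t = -47.
Result: 421 · (23) + 206 · (-47) = 1.

gcd(421, 206) = 1; s = 23, t = -47 (check: 421·23 + 206·(-47) = 1).


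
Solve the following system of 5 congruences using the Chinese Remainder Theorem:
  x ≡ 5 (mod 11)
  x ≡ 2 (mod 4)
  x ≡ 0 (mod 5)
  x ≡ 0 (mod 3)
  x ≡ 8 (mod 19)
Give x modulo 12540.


Product of moduli M = 11 · 4 · 5 · 3 · 19 = 12540.
Merge one congruence at a time:
  Start: x ≡ 5 (mod 11).
  Combine with x ≡ 2 (mod 4); new modulus lcm = 44.
    Write x = 5 + 11·t and substitute into x ≡ 2 (mod 4): 11·t ≡ 2 − 5 = -3 (mod 4).
    Reduce coefficients mod 4: 3·t ≡ 1 (mod 4).
    The inverse of 3 mod 4 is 3 (since 3·3 = 9 = 2·4 + 1), so t ≡ 3·1 = 3 ≡ 3 (mod 4).
    Then x = 5 + 11·3 = 38, valid modulo lcm(11, 4) = 44: x ≡ 38 (mod 44).
  Combine with x ≡ 0 (mod 5); new modulus lcm = 220.
    Write x = 38 + 44·t and substitute into x ≡ 0 (mod 5): 44·t ≡ 0 − 38 = -38 (mod 5).
    Reduce coefficients mod 5: 4·t ≡ 2 (mod 5).
    The inverse of 4 mod 5 is 4 (since 4·4 = 16 = 3·5 + 1), so t ≡ 4·2 = 8 ≡ 3 (mod 5).
    Then x = 38 + 44·3 = 170, valid modulo lcm(44, 5) = 220: x ≡ 170 (mod 220).
  Combine with x ≡ 0 (mod 3); new modulus lcm = 660.
    Write x = 170 + 220·t and substitute into x ≡ 0 (mod 3): 220·t ≡ 0 − 170 = -170 (mod 3).
    Reduce coefficients mod 3: 1·t ≡ 1 (mod 3).
    So t ≡ 1 (mod 3).
    Then x = 170 + 220·1 = 390, valid modulo lcm(220, 3) = 660: x ≡ 390 (mod 660).
  Combine with x ≡ 8 (mod 19); new modulus lcm = 12540.
    Write x = 390 + 660·t and substitute into x ≡ 8 (mod 19): 660·t ≡ 8 − 390 = -382 (mod 19).
    Reduce coefficients mod 19: 14·t ≡ 17 (mod 19).
    The inverse of 14 mod 19 is 15 (since 14·15 = 210 = 11·19 + 1), so t ≡ 15·17 = 255 ≡ 8 (mod 19).
    Then x = 390 + 660·8 = 5670, valid modulo lcm(660, 19) = 12540: x ≡ 5670 (mod 12540).
Verify against each original: 5670 mod 11 = 5, 5670 mod 4 = 2, 5670 mod 5 = 0, 5670 mod 3 = 0, 5670 mod 19 = 8.

x ≡ 5670 (mod 12540).


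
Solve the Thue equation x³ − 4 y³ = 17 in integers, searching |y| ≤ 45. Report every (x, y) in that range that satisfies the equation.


The equation is x³ - 4y³ = 17. For fixed y, x³ = 4·y³ + 17, so a solution requires the RHS to be a perfect cube.
Strategy: iterate y from -45 to 45, compute RHS = 4·y³ + 17, and check whether it is a (positive or negative) perfect cube.
Check small values of y:
  y = 0: RHS = 17 is not a perfect cube.
  y = 1: RHS = 21 is not a perfect cube.
  y = -1: RHS = 13 is not a perfect cube.
  y = 2: RHS = 49 is not a perfect cube.
  y = -2: RHS = -15 is not a perfect cube.
  y = 3: RHS = 125 = (5)³ ⇒ x = 5 works.
  y = -3: RHS = -91 is not a perfect cube.
Continuing the search up to |y| = 45 finds no further solutions beyond those listed.
Collected solutions: (5, 3).

Solutions (with |y| ≤ 45): (5, 3).


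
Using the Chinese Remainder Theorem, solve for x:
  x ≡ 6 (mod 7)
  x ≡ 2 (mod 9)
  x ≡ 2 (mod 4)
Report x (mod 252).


Moduli 7, 9, 4 are pairwise coprime; by CRT there is a unique solution modulo M = 7 · 9 · 4 = 252.
Solve pairwise, accumulating the modulus:
  Start with x ≡ 6 (mod 7).
  Combine with x ≡ 2 (mod 9): since gcd(7, 9) = 1, we get a unique residue mod 63.
    Write x = 6 + 7·t and substitute into x ≡ 2 (mod 9): 7·t ≡ 2 − 6 = -4 (mod 9).
    Reduce coefficients mod 9: 7·t ≡ 5 (mod 9).
    The inverse of 7 mod 9 is 4 (since 7·4 = 28 = 3·9 + 1), so t ≡ 4·5 = 20 ≡ 2 (mod 9).
    Then x = 6 + 7·2 = 20, valid modulo lcm(7, 9) = 63: x ≡ 20 (mod 63).
  Combine with x ≡ 2 (mod 4): since gcd(63, 4) = 1, we get a unique residue mod 252.
    Write x = 20 + 63·t and substitute into x ≡ 2 (mod 4): 63·t ≡ 2 − 20 = -18 (mod 4).
    Reduce coefficients mod 4: 3·t ≡ 2 (mod 4).
    The inverse of 3 mod 4 is 3 (since 3·3 = 9 = 2·4 + 1), so t ≡ 3·2 = 6 ≡ 2 (mod 4).
    Then x = 20 + 63·2 = 146, valid modulo lcm(63, 4) = 252: x ≡ 146 (mod 252).
Verify: 146 mod 7 = 6 ✓, 146 mod 9 = 2 ✓, 146 mod 4 = 2 ✓.

x ≡ 146 (mod 252).


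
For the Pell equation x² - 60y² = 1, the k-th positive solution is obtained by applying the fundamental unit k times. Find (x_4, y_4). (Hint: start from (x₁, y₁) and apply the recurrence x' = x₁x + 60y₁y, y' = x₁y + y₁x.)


Step 1: Find the fundamental solution (x₁, y₁) of x² - 60y² = 1.
  Expand √60 as a continued fraction. a₀ = ⌊√60⌋ = 7; iterate m_{k+1} = d_k·a_k − m_k, d_{k+1} = (60 − m_{k+1}²)/d_k, a_{k+1} = ⌊(a₀ + m_{k+1})/d_{k+1}⌋ (starting m₀ = 0, d₀ = 1), with convergents p_k = a_k·p_{k-1} + p_{k-2}, q_k = a_k·q_{k-1} + q_{k-2} (p₋₁ = 1, q₋₁ = 0):
  k = 0: a₀ = 7; p₀/q₀ = 7/1; p₀² − 60·q₀² = 49 − 60 = -11.
  k = 1: m = 7, d = 11, a = ⌊(7 + 7)/11⌋ = 1; p/q = (1·7 + 1)/(1·1 + 0) = 8/1; p² − 60·q² = 64 − 60 = 4.
  k = 2: m = 4, d = 4, a = ⌊(7 + 4)/4⌋ = 2; p/q = (2·8 + 7)/(2·1 + 1) = 23/3; p² − 60·q² = 529 − 540 = -11.
  k = 3: m = 4, d = 11, a = ⌊(7 + 4)/11⌋ = 1; p/q = (1·23 + 8)/(1·3 + 1) = 31/4; p² − 60·q² = 961 − 960 = 1.
  The first convergent with p² − 60·q² = 1 gives the fundamental solution (x₁, y₁) = (31, 4).
Step 2: Apply the recurrence (x_{n+1}, y_{n+1}) = (x₁x_n + 60y₁y_n, x₁y_n + y₁x_n) repeatedly.
  From (x_1, y_1) = (31, 4): x_2 = 31·31 + 60·4·4 = 1921; y_2 = 31·4 + 4·31 = 248.
  From (x_2, y_2) = (1921, 248): x_3 = 31·1921 + 60·4·248 = 119071; y_3 = 31·248 + 4·1921 = 15372.
  From (x_3, y_3) = (119071, 15372): x_4 = 31·119071 + 60·4·15372 = 7380481; y_4 = 31·15372 + 4·119071 = 952816.
Step 3: Verify x_4² - 60·y_4² = 54471499791361 - 54471499791360 = 1 (should be 1). ✓

(x_1, y_1) = (31, 4); (x_4, y_4) = (7380481, 952816).


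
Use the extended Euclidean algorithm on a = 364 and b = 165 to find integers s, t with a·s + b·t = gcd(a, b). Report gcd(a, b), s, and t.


Euclidean algorithm on (364, 165) — divide until remainder is 0:
  364 = 2 · 165 + 34
  165 = 4 · 34 + 29
  34 = 1 · 29 + 5
  29 = 5 · 5 + 4
  5 = 1 · 4 + 1
  4 = 4 · 1 + 0
gcd(364, 165) = 1.
Track Bezout coefficients alongside the remainders: start with r₀ = 364 = a·1 + b·0 (s = 1, t = 0) and r₁ = 165 = a·0 + b·1 (s = 0, t = 1); each new remainder r_{k+1} = r_{k-1} − q_k·r_k inherits s_{k+1} = s_{k-1} − q_k·s_k, t_{k+1} = t_{k-1} − q_k·t_k, so r_k = a·s_k + b·t_k at every step:
  q = 2: r = 34, s = 1 − 2·0 = 1, t = 0 − 2·1 = -2  (check: 364·1 + 165·(-2) = 34)
  q = 4: r = 29, s = 0 − 4·1 = -4, t = 1 − 4·(-2) = 9  (check: 364·(-4) + 165·9 = 29)
  q = 1: r = 5, s = 1 − 1·(-4) = 5, t = -2 − 1·9 = -11  (check: 364·5 + 165·(-11) = 5)
  q = 5: r = 4, s = -4 − 5·5 = -29, t = 9 − 5·(-11) = 64  (check: 364·(-29) + 165·64 = 4)
  q = 1: r = 1, s = 5 − 1·(-29) = 34, t = -11 − 1·64 = -75  (check: 364·34 + 165·(-75) = 1)
The row with r = 1 (the gcd) gives the Bezout coefficients s = 34, t = -75.
Result: 364 · (34) + 165 · (-75) = 1.

gcd(364, 165) = 1; s = 34, t = -75 (check: 364·34 + 165·(-75) = 1).


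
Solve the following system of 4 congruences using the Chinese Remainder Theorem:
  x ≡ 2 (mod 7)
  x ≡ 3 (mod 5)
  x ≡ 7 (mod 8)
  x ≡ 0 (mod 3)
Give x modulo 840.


Product of moduli M = 7 · 5 · 8 · 3 = 840.
Merge one congruence at a time:
  Start: x ≡ 2 (mod 7).
  Combine with x ≡ 3 (mod 5); new modulus lcm = 35.
    Write x = 2 + 7·t and substitute into x ≡ 3 (mod 5): 7·t ≡ 3 − 2 = 1 (mod 5).
    Reduce coefficients mod 5: 2·t ≡ 1 (mod 5).
    The inverse of 2 mod 5 is 3 (since 2·3 = 6 = 1·5 + 1), so t ≡ 3·1 = 3 ≡ 3 (mod 5).
    Then x = 2 + 7·3 = 23, valid modulo lcm(7, 5) = 35: x ≡ 23 (mod 35).
  Combine with x ≡ 7 (mod 8); new modulus lcm = 280.
    Write x = 23 + 35·t and substitute into x ≡ 7 (mod 8): 35·t ≡ 7 − 23 = -16 (mod 8).
    Reduce coefficients mod 8: 3·t ≡ 0 (mod 8).
    The inverse of 3 mod 8 is 3 (since 3·3 = 9 = 1·8 + 1), so t ≡ 3·0 = 0 ≡ 0 (mod 8).
    Then x = 23 + 35·0 = 23, valid modulo lcm(35, 8) = 280: x ≡ 23 (mod 280).
  Combine with x ≡ 0 (mod 3); new modulus lcm = 840.
    Write x = 23 + 280·t and substitute into x ≡ 0 (mod 3): 280·t ≡ 0 − 23 = -23 (mod 3).
    Reduce coefficients mod 3: 1·t ≡ 1 (mod 3).
    So t ≡ 1 (mod 3).
    Then x = 23 + 280·1 = 303, valid modulo lcm(280, 3) = 840: x ≡ 303 (mod 840).
Verify against each original: 303 mod 7 = 2, 303 mod 5 = 3, 303 mod 8 = 7, 303 mod 3 = 0.

x ≡ 303 (mod 840).


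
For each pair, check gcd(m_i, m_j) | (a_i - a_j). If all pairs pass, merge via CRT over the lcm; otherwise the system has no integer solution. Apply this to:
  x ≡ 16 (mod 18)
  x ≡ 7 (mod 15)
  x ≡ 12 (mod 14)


Moduli 18, 15, 14 are not pairwise coprime, so CRT works modulo lcm(m_i) when all pairwise compatibility conditions hold.
Pairwise compatibility: gcd(m_i, m_j) must divide a_i - a_j for every pair.
Merge one congruence at a time:
  Start: x ≡ 16 (mod 18).
  Combine with x ≡ 7 (mod 15): gcd(18, 15) = 3; 7 - 16 = -9, which IS divisible by 3, so compatible.
    Write x = 16 + 18·t and substitute into x ≡ 7 (mod 15): 18·t ≡ 7 − 16 = -9 (mod 15).
    Divide the congruence (and modulus) by g = 3: 6·t ≡ -3 (mod 5).
    Reduce coefficients mod 5: 1·t ≡ 2 (mod 5).
    So t ≡ 2 (mod 5).
    Then x = 16 + 18·2 = 52, valid modulo lcm(18, 15) = 90: x ≡ 52 (mod 90).
  Combine with x ≡ 12 (mod 14): gcd(90, 14) = 2; 12 - 52 = -40, which IS divisible by 2, so compatible.
    Write x = 52 + 90·t and substitute into x ≡ 12 (mod 14): 90·t ≡ 12 − 52 = -40 (mod 14).
    Divide the congruence (and modulus) by g = 2: 45·t ≡ -20 (mod 7).
    Reduce coefficients mod 7: 3·t ≡ 1 (mod 7).
    The inverse of 3 mod 7 is 5 (since 3·5 = 15 = 2·7 + 1), so t ≡ 5·1 = 5 ≡ 5 (mod 7).
    Then x = 52 + 90·5 = 502, valid modulo lcm(90, 14) = 630: x ≡ 502 (mod 630).
Verify: 502 mod 18 = 16, 502 mod 15 = 7, 502 mod 14 = 12.

x ≡ 502 (mod 630).


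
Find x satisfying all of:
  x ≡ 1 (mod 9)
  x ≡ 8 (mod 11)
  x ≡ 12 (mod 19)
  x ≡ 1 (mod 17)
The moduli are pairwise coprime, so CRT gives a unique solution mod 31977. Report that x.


Product of moduli M = 9 · 11 · 19 · 17 = 31977.
Merge one congruence at a time:
  Start: x ≡ 1 (mod 9).
  Combine with x ≡ 8 (mod 11); new modulus lcm = 99.
    Write x = 1 + 9·t and substitute into x ≡ 8 (mod 11): 9·t ≡ 8 − 1 = 7 (mod 11).
    The inverse of 9 mod 11 is 5 (since 9·5 = 45 = 4·11 + 1), so t ≡ 5·7 = 35 ≡ 2 (mod 11).
    Then x = 1 + 9·2 = 19, valid modulo lcm(9, 11) = 99: x ≡ 19 (mod 99).
  Combine with x ≡ 12 (mod 19); new modulus lcm = 1881.
    Write x = 19 + 99·t and substitute into x ≡ 12 (mod 19): 99·t ≡ 12 − 19 = -7 (mod 19).
    Reduce coefficients mod 19: 4·t ≡ 12 (mod 19).
    The inverse of 4 mod 19 is 5 (since 4·5 = 20 = 1·19 + 1), so t ≡ 5·12 = 60 ≡ 3 (mod 19).
    Then x = 19 + 99·3 = 316, valid modulo lcm(99, 19) = 1881: x ≡ 316 (mod 1881).
  Combine with x ≡ 1 (mod 17); new modulus lcm = 31977.
    Write x = 316 + 1881·t and substitute into x ≡ 1 (mod 17): 1881·t ≡ 1 − 316 = -315 (mod 17).
    Reduce coefficients mod 17: 11·t ≡ 8 (mod 17).
    The inverse of 11 mod 17 is 14 (since 11·14 = 154 = 9·17 + 1), so t ≡ 14·8 = 112 ≡ 10 (mod 17).
    Then x = 316 + 1881·10 = 19126, valid modulo lcm(1881, 17) = 31977: x ≡ 19126 (mod 31977).
Verify against each original: 19126 mod 9 = 1, 19126 mod 11 = 8, 19126 mod 19 = 12, 19126 mod 17 = 1.

x ≡ 19126 (mod 31977).


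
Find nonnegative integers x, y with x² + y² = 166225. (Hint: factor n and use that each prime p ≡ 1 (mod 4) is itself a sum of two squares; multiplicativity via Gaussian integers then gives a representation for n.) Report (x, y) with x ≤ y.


Step 1: Factor n = 166225 = 5^2 · 61 · 109.
Step 2: Check the mod-4 condition on each prime factor: 5 ≡ 1 (mod 4), exponent 2; 61 ≡ 1 (mod 4), exponent 1; 109 ≡ 1 (mod 4), exponent 1.
All primes ≡ 3 (mod 4) appear to even exponent (or don't appear), so by the two-squares theorem n IS expressible as a sum of two squares.
Step 3: Build a representation. Group n = k² · m with k = 5 and m = 61 · 109 = 6649 (a product of primes ≡ 1 (mod 4)); a representation of m scales to one of n via (k·x)² + (k·y)² = k²(x² + y²). Each prime p ≡ 1 (mod 4) is itself a sum of two squares; find a² by testing p − a² for a perfect square:
  61: 61 − 1² = 60, 61 − 2² = 57, 61 − 3² = 52, 61 − 4² = 45, 61 − 5² = 36 = 6² ⇒ 61 = 5² + 6².
  109: 109 − 1² = 108, 109 − 2² = 105, 109 − 3² = 100 = 10² ⇒ 109 = 3² + 10².
  Combine using the Brahmagupta–Fibonacci identity (a² + b²)(c² + d²) = (ac − bd)² + (ad + bc)² = (ac + bd)² + (ad − bc)²:
  61 · 109 = 6649: from (5² + 6²)(3² + 10²), take (5·3 − 6·10, 5·10 + 6·3) = (15 − 60, 50 + 18) = (-45, 68); dropping signs (only squares matter) gives (45, 68); check 45² + 68² = 2025 + 4624 = 6649 ✓.
  Scale by k = 5: (5·45, 5·68) = (225, 340).
Step 4: Order so x ≤ y and verify: 225² + 340² = 50625 + 115600 = 166225 = n. ✓

n = 166225 = 225² + 340² (one valid representation with x ≤ y).


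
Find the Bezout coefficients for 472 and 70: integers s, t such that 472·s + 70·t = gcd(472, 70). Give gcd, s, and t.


Euclidean algorithm on (472, 70) — divide until remainder is 0:
  472 = 6 · 70 + 52
  70 = 1 · 52 + 18
  52 = 2 · 18 + 16
  18 = 1 · 16 + 2
  16 = 8 · 2 + 0
gcd(472, 70) = 2.
Track Bezout coefficients alongside the remainders: start with r₀ = 472 = a·1 + b·0 (s = 1, t = 0) and r₁ = 70 = a·0 + b·1 (s = 0, t = 1); each new remainder r_{k+1} = r_{k-1} − q_k·r_k inherits s_{k+1} = s_{k-1} − q_k·s_k, t_{k+1} = t_{k-1} − q_k·t_k, so r_k = a·s_k + b·t_k at every step:
  q = 6: r = 52, s = 1 − 6·0 = 1, t = 0 − 6·1 = -6  (check: 472·1 + 70·(-6) = 52)
  q = 1: r = 18, s = 0 − 1·1 = -1, t = 1 − 1·(-6) = 7  (check: 472·(-1) + 70·7 = 18)
  q = 2: r = 16, s = 1 − 2·(-1) = 3, t = -6 − 2·7 = -20  (check: 472·3 + 70·(-20) = 16)
  q = 1: r = 2, s = -1 − 1·3 = -4, t = 7 − 1·(-20) = 27  (check: 472·(-4) + 70·27 = 2)
The row with r = 2 (the gcd) gives the Bezout coefficients s = -4, t = 27.
Result: 472 · (-4) + 70 · (27) = 2.

gcd(472, 70) = 2; s = -4, t = 27 (check: 472·(-4) + 70·27 = 2).


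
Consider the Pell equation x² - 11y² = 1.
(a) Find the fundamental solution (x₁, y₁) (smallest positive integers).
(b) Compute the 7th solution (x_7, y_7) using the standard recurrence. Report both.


Step 1: Find the fundamental solution (x₁, y₁) of x² - 11y² = 1.
  Expand √11 as a continued fraction. a₀ = ⌊√11⌋ = 3; iterate m_{k+1} = d_k·a_k − m_k, d_{k+1} = (11 − m_{k+1}²)/d_k, a_{k+1} = ⌊(a₀ + m_{k+1})/d_{k+1}⌋ (starting m₀ = 0, d₀ = 1), with convergents p_k = a_k·p_{k-1} + p_{k-2}, q_k = a_k·q_{k-1} + q_{k-2} (p₋₁ = 1, q₋₁ = 0):
  k = 0: a₀ = 3; p₀/q₀ = 3/1; p₀² − 11·q₀² = 9 − 11 = -2.
  k = 1: m = 3, d = 2, a = ⌊(3 + 3)/2⌋ = 3; p/q = (3·3 + 1)/(3·1 + 0) = 10/3; p² − 11·q² = 100 − 99 = 1.
  The first convergent with p² − 11·q² = 1 gives the fundamental solution (x₁, y₁) = (10, 3).
Step 2: Apply the recurrence (x_{n+1}, y_{n+1}) = (x₁x_n + 11y₁y_n, x₁y_n + y₁x_n) repeatedly.
  From (x_1, y_1) = (10, 3): x_2 = 10·10 + 11·3·3 = 199; y_2 = 10·3 + 3·10 = 60.
  From (x_2, y_2) = (199, 60): x_3 = 10·199 + 11·3·60 = 3970; y_3 = 10·60 + 3·199 = 1197.
  From (x_3, y_3) = (3970, 1197): x_4 = 10·3970 + 11·3·1197 = 79201; y_4 = 10·1197 + 3·3970 = 23880.
  From (x_4, y_4) = (79201, 23880): x_5 = 10·79201 + 11·3·23880 = 1580050; y_5 = 10·23880 + 3·79201 = 476403.
  From (x_5, y_5) = (1580050, 476403): x_6 = 10·1580050 + 11·3·476403 = 31521799; y_6 = 10·476403 + 3·1580050 = 9504180.
  From (x_6, y_6) = (31521799, 9504180): x_7 = 10·31521799 + 11·3·9504180 = 628855930; y_7 = 10·9504180 + 3·31521799 = 189607197.
Step 3: Verify x_7² - 11·y_7² = 395459780696164900 - 395459780696164899 = 1 (should be 1). ✓

(x_1, y_1) = (10, 3); (x_7, y_7) = (628855930, 189607197).


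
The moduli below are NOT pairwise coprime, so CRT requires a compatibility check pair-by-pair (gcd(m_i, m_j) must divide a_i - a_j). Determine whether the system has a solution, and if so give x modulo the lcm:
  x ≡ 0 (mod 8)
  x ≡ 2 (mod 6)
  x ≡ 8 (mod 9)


Moduli 8, 6, 9 are not pairwise coprime, so CRT works modulo lcm(m_i) when all pairwise compatibility conditions hold.
Pairwise compatibility: gcd(m_i, m_j) must divide a_i - a_j for every pair.
Merge one congruence at a time:
  Start: x ≡ 0 (mod 8).
  Combine with x ≡ 2 (mod 6): gcd(8, 6) = 2; 2 - 0 = 2, which IS divisible by 2, so compatible.
    Write x = 0 + 8·t and substitute into x ≡ 2 (mod 6): 8·t ≡ 2 − 0 = 2 (mod 6).
    Divide the congruence (and modulus) by g = 2: 4·t ≡ 1 (mod 3).
    Reduce coefficients mod 3: 1·t ≡ 1 (mod 3).
    So t ≡ 1 (mod 3).
    Then x = 0 + 8·1 = 8, valid modulo lcm(8, 6) = 24: x ≡ 8 (mod 24).
  Combine with x ≡ 8 (mod 9): gcd(24, 9) = 3; 8 - 8 = 0, which IS divisible by 3, so compatible.
    Write x = 8 + 24·t and substitute into x ≡ 8 (mod 9): 24·t ≡ 8 − 8 = 0 (mod 9).
    Divide the congruence (and modulus) by g = 3: 8·t ≡ 0 (mod 3).
    Reduce coefficients mod 3: 2·t ≡ 0 (mod 3).
    The inverse of 2 mod 3 is 2 (since 2·2 = 4 = 1·3 + 1), so t ≡ 2·0 = 0 ≡ 0 (mod 3).
    Then x = 8 + 24·0 = 8, valid modulo lcm(24, 9) = 72: x ≡ 8 (mod 72).
Verify: 8 mod 8 = 0, 8 mod 6 = 2, 8 mod 9 = 8.

x ≡ 8 (mod 72).


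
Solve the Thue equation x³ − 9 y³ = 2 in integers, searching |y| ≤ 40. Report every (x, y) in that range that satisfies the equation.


The equation is x³ - 9y³ = 2. For fixed y, x³ = 9·y³ + 2, so a solution requires the RHS to be a perfect cube.
Strategy: iterate y from -40 to 40, compute RHS = 9·y³ + 2, and check whether it is a (positive or negative) perfect cube.
Check small values of y:
  y = 0: RHS = 2 is not a perfect cube.
  y = 1: RHS = 11 is not a perfect cube.
  y = -1: RHS = -7 is not a perfect cube.
  y = 2: RHS = 74 is not a perfect cube.
  y = -2: RHS = -70 is not a perfect cube.
  y = 3: RHS = 245 is not a perfect cube.
  y = -3: RHS = -241 is not a perfect cube.
Continuing the search up to |y| = 40 finds no solutions either.
No (x, y) in the scanned range satisfies the equation.

No integer solutions with |y| ≤ 40.


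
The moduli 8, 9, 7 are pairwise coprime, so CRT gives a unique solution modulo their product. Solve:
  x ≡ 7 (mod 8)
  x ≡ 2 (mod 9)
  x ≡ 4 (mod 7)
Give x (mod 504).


Moduli 8, 9, 7 are pairwise coprime; by CRT there is a unique solution modulo M = 8 · 9 · 7 = 504.
Solve pairwise, accumulating the modulus:
  Start with x ≡ 7 (mod 8).
  Combine with x ≡ 2 (mod 9): since gcd(8, 9) = 1, we get a unique residue mod 72.
    Write x = 7 + 8·t and substitute into x ≡ 2 (mod 9): 8·t ≡ 2 − 7 = -5 (mod 9).
    Reduce coefficients mod 9: 8·t ≡ 4 (mod 9).
    The inverse of 8 mod 9 is 8 (since 8·8 = 64 = 7·9 + 1), so t ≡ 8·4 = 32 ≡ 5 (mod 9).
    Then x = 7 + 8·5 = 47, valid modulo lcm(8, 9) = 72: x ≡ 47 (mod 72).
  Combine with x ≡ 4 (mod 7): since gcd(72, 7) = 1, we get a unique residue mod 504.
    Write x = 47 + 72·t and substitute into x ≡ 4 (mod 7): 72·t ≡ 4 − 47 = -43 (mod 7).
    Reduce coefficients mod 7: 2·t ≡ 6 (mod 7).
    The inverse of 2 mod 7 is 4 (since 2·4 = 8 = 1·7 + 1), so t ≡ 4·6 = 24 ≡ 3 (mod 7).
    Then x = 47 + 72·3 = 263, valid modulo lcm(72, 7) = 504: x ≡ 263 (mod 504).
Verify: 263 mod 8 = 7 ✓, 263 mod 9 = 2 ✓, 263 mod 7 = 4 ✓.

x ≡ 263 (mod 504).


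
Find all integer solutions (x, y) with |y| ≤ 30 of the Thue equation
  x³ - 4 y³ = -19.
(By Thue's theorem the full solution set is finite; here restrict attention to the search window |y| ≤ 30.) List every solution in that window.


The equation is x³ - 4y³ = -19. For fixed y, x³ = 4·y³ − 19, so a solution requires the RHS to be a perfect cube.
Strategy: iterate y from -30 to 30, compute RHS = 4·y³ − 19, and check whether it is a (positive or negative) perfect cube.
Check small values of y:
  y = 0: RHS = -19 is not a perfect cube.
  y = 1: RHS = -15 is not a perfect cube.
  y = -1: RHS = -23 is not a perfect cube.
  y = 2: RHS = 13 is not a perfect cube.
  y = -2: RHS = -51 is not a perfect cube.
  y = 3: RHS = 89 is not a perfect cube.
  y = -3: RHS = -127 is not a perfect cube.
Continuing the search up to |y| = 30 finds no solutions either.
No (x, y) in the scanned range satisfies the equation.

No integer solutions with |y| ≤ 30.


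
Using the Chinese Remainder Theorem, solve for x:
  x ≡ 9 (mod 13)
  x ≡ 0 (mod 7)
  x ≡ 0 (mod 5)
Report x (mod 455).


Moduli 13, 7, 5 are pairwise coprime; by CRT there is a unique solution modulo M = 13 · 7 · 5 = 455.
Solve pairwise, accumulating the modulus:
  Start with x ≡ 9 (mod 13).
  Combine with x ≡ 0 (mod 7): since gcd(13, 7) = 1, we get a unique residue mod 91.
    Write x = 9 + 13·t and substitute into x ≡ 0 (mod 7): 13·t ≡ 0 − 9 = -9 (mod 7).
    Reduce coefficients mod 7: 6·t ≡ 5 (mod 7).
    The inverse of 6 mod 7 is 6 (since 6·6 = 36 = 5·7 + 1), so t ≡ 6·5 = 30 ≡ 2 (mod 7).
    Then x = 9 + 13·2 = 35, valid modulo lcm(13, 7) = 91: x ≡ 35 (mod 91).
  Combine with x ≡ 0 (mod 5): since gcd(91, 5) = 1, we get a unique residue mod 455.
    Write x = 35 + 91·t and substitute into x ≡ 0 (mod 5): 91·t ≡ 0 − 35 = -35 (mod 5).
    Reduce coefficients mod 5: 1·t ≡ 0 (mod 5).
    So t ≡ 0 (mod 5).
    Then x = 35 + 91·0 = 35, valid modulo lcm(91, 5) = 455: x ≡ 35 (mod 455).
Verify: 35 mod 13 = 9 ✓, 35 mod 7 = 0 ✓, 35 mod 5 = 0 ✓.

x ≡ 35 (mod 455).


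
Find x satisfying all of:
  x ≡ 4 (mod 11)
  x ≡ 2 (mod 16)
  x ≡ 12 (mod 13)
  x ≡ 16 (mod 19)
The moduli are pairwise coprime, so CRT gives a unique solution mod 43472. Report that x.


Product of moduli M = 11 · 16 · 13 · 19 = 43472.
Merge one congruence at a time:
  Start: x ≡ 4 (mod 11).
  Combine with x ≡ 2 (mod 16); new modulus lcm = 176.
    Write x = 4 + 11·t and substitute into x ≡ 2 (mod 16): 11·t ≡ 2 − 4 = -2 (mod 16).
    Reduce coefficients mod 16: 11·t ≡ 14 (mod 16).
    The inverse of 11 mod 16 is 3 (since 11·3 = 33 = 2·16 + 1), so t ≡ 3·14 = 42 ≡ 10 (mod 16).
    Then x = 4 + 11·10 = 114, valid modulo lcm(11, 16) = 176: x ≡ 114 (mod 176).
  Combine with x ≡ 12 (mod 13); new modulus lcm = 2288.
    Write x = 114 + 176·t and substitute into x ≡ 12 (mod 13): 176·t ≡ 12 − 114 = -102 (mod 13).
    Reduce coefficients mod 13: 7·t ≡ 2 (mod 13).
    The inverse of 7 mod 13 is 2 (since 7·2 = 14 = 1·13 + 1), so t ≡ 2·2 = 4 ≡ 4 (mod 13).
    Then x = 114 + 176·4 = 818, valid modulo lcm(176, 13) = 2288: x ≡ 818 (mod 2288).
  Combine with x ≡ 16 (mod 19); new modulus lcm = 43472.
    Write x = 818 + 2288·t and substitute into x ≡ 16 (mod 19): 2288·t ≡ 16 − 818 = -802 (mod 19).
    Reduce coefficients mod 19: 8·t ≡ 15 (mod 19).
    The inverse of 8 mod 19 is 12 (since 8·12 = 96 = 5·19 + 1), so t ≡ 12·15 = 180 ≡ 9 (mod 19).
    Then x = 818 + 2288·9 = 21410, valid modulo lcm(2288, 19) = 43472: x ≡ 21410 (mod 43472).
Verify against each original: 21410 mod 11 = 4, 21410 mod 16 = 2, 21410 mod 13 = 12, 21410 mod 19 = 16.

x ≡ 21410 (mod 43472).


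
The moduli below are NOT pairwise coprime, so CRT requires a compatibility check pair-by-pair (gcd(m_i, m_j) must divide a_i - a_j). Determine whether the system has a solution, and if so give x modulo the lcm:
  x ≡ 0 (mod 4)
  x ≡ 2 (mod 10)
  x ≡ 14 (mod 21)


Moduli 4, 10, 21 are not pairwise coprime, so CRT works modulo lcm(m_i) when all pairwise compatibility conditions hold.
Pairwise compatibility: gcd(m_i, m_j) must divide a_i - a_j for every pair.
Merge one congruence at a time:
  Start: x ≡ 0 (mod 4).
  Combine with x ≡ 2 (mod 10): gcd(4, 10) = 2; 2 - 0 = 2, which IS divisible by 2, so compatible.
    Write x = 0 + 4·t and substitute into x ≡ 2 (mod 10): 4·t ≡ 2 − 0 = 2 (mod 10).
    Divide the congruence (and modulus) by g = 2: 2·t ≡ 1 (mod 5).
    The inverse of 2 mod 5 is 3 (since 2·3 = 6 = 1·5 + 1), so t ≡ 3·1 = 3 ≡ 3 (mod 5).
    Then x = 0 + 4·3 = 12, valid modulo lcm(4, 10) = 20: x ≡ 12 (mod 20).
  Combine with x ≡ 14 (mod 21): gcd(20, 21) = 1; 14 - 12 = 2, which IS divisible by 1, so compatible.
    Write x = 12 + 20·t and substitute into x ≡ 14 (mod 21): 20·t ≡ 14 − 12 = 2 (mod 21).
    The inverse of 20 mod 21 is 20 (since 20·20 = 400 = 19·21 + 1), so t ≡ 20·2 = 40 ≡ 19 (mod 21).
    Then x = 12 + 20·19 = 392, valid modulo lcm(20, 21) = 420: x ≡ 392 (mod 420).
Verify: 392 mod 4 = 0, 392 mod 10 = 2, 392 mod 21 = 14.

x ≡ 392 (mod 420).


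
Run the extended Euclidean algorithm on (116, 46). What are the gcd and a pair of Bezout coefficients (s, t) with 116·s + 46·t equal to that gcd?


Euclidean algorithm on (116, 46) — divide until remainder is 0:
  116 = 2 · 46 + 24
  46 = 1 · 24 + 22
  24 = 1 · 22 + 2
  22 = 11 · 2 + 0
gcd(116, 46) = 2.
Track Bezout coefficients alongside the remainders: start with r₀ = 116 = a·1 + b·0 (s = 1, t = 0) and r₁ = 46 = a·0 + b·1 (s = 0, t = 1); each new remainder r_{k+1} = r_{k-1} − q_k·r_k inherits s_{k+1} = s_{k-1} − q_k·s_k, t_{k+1} = t_{k-1} − q_k·t_k, so r_k = a·s_k + b·t_k at every step:
  q = 2: r = 24, s = 1 − 2·0 = 1, t = 0 − 2·1 = -2  (check: 116·1 + 46·(-2) = 24)
  q = 1: r = 22, s = 0 − 1·1 = -1, t = 1 − 1·(-2) = 3  (check: 116·(-1) + 46·3 = 22)
  q = 1: r = 2, s = 1 − 1·(-1) = 2, t = -2 − 1·3 = -5  (check: 116·2 + 46·(-5) = 2)
The row with r = 2 (the gcd) gives the Bezout coefficients s = 2, t = -5.
Result: 116 · (2) + 46 · (-5) = 2.

gcd(116, 46) = 2; s = 2, t = -5 (check: 116·2 + 46·(-5) = 2).


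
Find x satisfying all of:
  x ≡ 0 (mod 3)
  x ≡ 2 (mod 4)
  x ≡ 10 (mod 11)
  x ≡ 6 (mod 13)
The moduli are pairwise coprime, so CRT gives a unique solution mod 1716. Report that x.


Product of moduli M = 3 · 4 · 11 · 13 = 1716.
Merge one congruence at a time:
  Start: x ≡ 0 (mod 3).
  Combine with x ≡ 2 (mod 4); new modulus lcm = 12.
    Write x = 0 + 3·t and substitute into x ≡ 2 (mod 4): 3·t ≡ 2 − 0 = 2 (mod 4).
    The inverse of 3 mod 4 is 3 (since 3·3 = 9 = 2·4 + 1), so t ≡ 3·2 = 6 ≡ 2 (mod 4).
    Then x = 0 + 3·2 = 6, valid modulo lcm(3, 4) = 12: x ≡ 6 (mod 12).
  Combine with x ≡ 10 (mod 11); new modulus lcm = 132.
    Write x = 6 + 12·t and substitute into x ≡ 10 (mod 11): 12·t ≡ 10 − 6 = 4 (mod 11).
    Reduce coefficients mod 11: 1·t ≡ 4 (mod 11).
    So t ≡ 4 (mod 11).
    Then x = 6 + 12·4 = 54, valid modulo lcm(12, 11) = 132: x ≡ 54 (mod 132).
  Combine with x ≡ 6 (mod 13); new modulus lcm = 1716.
    Write x = 54 + 132·t and substitute into x ≡ 6 (mod 13): 132·t ≡ 6 − 54 = -48 (mod 13).
    Reduce coefficients mod 13: 2·t ≡ 4 (mod 13).
    The inverse of 2 mod 13 is 7 (since 2·7 = 14 = 1·13 + 1), so t ≡ 7·4 = 28 ≡ 2 (mod 13).
    Then x = 54 + 132·2 = 318, valid modulo lcm(132, 13) = 1716: x ≡ 318 (mod 1716).
Verify against each original: 318 mod 3 = 0, 318 mod 4 = 2, 318 mod 11 = 10, 318 mod 13 = 6.

x ≡ 318 (mod 1716).


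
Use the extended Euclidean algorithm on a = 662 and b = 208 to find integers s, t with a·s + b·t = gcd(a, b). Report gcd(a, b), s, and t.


Euclidean algorithm on (662, 208) — divide until remainder is 0:
  662 = 3 · 208 + 38
  208 = 5 · 38 + 18
  38 = 2 · 18 + 2
  18 = 9 · 2 + 0
gcd(662, 208) = 2.
Track Bezout coefficients alongside the remainders: start with r₀ = 662 = a·1 + b·0 (s = 1, t = 0) and r₁ = 208 = a·0 + b·1 (s = 0, t = 1); each new remainder r_{k+1} = r_{k-1} − q_k·r_k inherits s_{k+1} = s_{k-1} − q_k·s_k, t_{k+1} = t_{k-1} − q_k·t_k, so r_k = a·s_k + b·t_k at every step:
  q = 3: r = 38, s = 1 − 3·0 = 1, t = 0 − 3·1 = -3  (check: 662·1 + 208·(-3) = 38)
  q = 5: r = 18, s = 0 − 5·1 = -5, t = 1 − 5·(-3) = 16  (check: 662·(-5) + 208·16 = 18)
  q = 2: r = 2, s = 1 − 2·(-5) = 11, t = -3 − 2·16 = -35  (check: 662·11 + 208·(-35) = 2)
The row with r = 2 (the gcd) gives the Bezout coefficients s = 11, t = -35.
Result: 662 · (11) + 208 · (-35) = 2.

gcd(662, 208) = 2; s = 11, t = -35 (check: 662·11 + 208·(-35) = 2).


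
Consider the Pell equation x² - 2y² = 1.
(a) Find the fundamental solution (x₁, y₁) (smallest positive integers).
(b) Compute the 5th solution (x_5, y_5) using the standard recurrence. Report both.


Step 1: Find the fundamental solution (x₁, y₁) of x² - 2y² = 1.
  Expand √2 as a continued fraction. a₀ = ⌊√2⌋ = 1; iterate m_{k+1} = d_k·a_k − m_k, d_{k+1} = (2 − m_{k+1}²)/d_k, a_{k+1} = ⌊(a₀ + m_{k+1})/d_{k+1}⌋ (starting m₀ = 0, d₀ = 1), with convergents p_k = a_k·p_{k-1} + p_{k-2}, q_k = a_k·q_{k-1} + q_{k-2} (p₋₁ = 1, q₋₁ = 0):
  k = 0: a₀ = 1; p₀/q₀ = 1/1; p₀² − 2·q₀² = 1 − 2 = -1.
  k = 1: m = 1, d = 1, a = ⌊(1 + 1)/1⌋ = 2; p/q = (2·1 + 1)/(2·1 + 0) = 3/2; p² − 2·q² = 9 − 8 = 1.
  The first convergent with p² − 2·q² = 1 gives the fundamental solution (x₁, y₁) = (3, 2).
Step 2: Apply the recurrence (x_{n+1}, y_{n+1}) = (x₁x_n + 2y₁y_n, x₁y_n + y₁x_n) repeatedly.
  From (x_1, y_1) = (3, 2): x_2 = 3·3 + 2·2·2 = 17; y_2 = 3·2 + 2·3 = 12.
  From (x_2, y_2) = (17, 12): x_3 = 3·17 + 2·2·12 = 99; y_3 = 3·12 + 2·17 = 70.
  From (x_3, y_3) = (99, 70): x_4 = 3·99 + 2·2·70 = 577; y_4 = 3·70 + 2·99 = 408.
  From (x_4, y_4) = (577, 408): x_5 = 3·577 + 2·2·408 = 3363; y_5 = 3·408 + 2·577 = 2378.
Step 3: Verify x_5² - 2·y_5² = 11309769 - 11309768 = 1 (should be 1). ✓

(x_1, y_1) = (3, 2); (x_5, y_5) = (3363, 2378).
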